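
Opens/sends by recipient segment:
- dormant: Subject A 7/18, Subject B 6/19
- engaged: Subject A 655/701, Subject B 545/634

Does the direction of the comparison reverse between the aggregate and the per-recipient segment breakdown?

Dormant: Subject A 7/18 = 38.9%, Subject B 6/19 = 31.6% → Subject A
Engaged: Subject A 655/701 = 93.4%, Subject B 545/634 = 86.0% → Subject A
Overall: Subject A 662/719 = 92.1%, Subject B 551/653 = 84.4% → Subject A
Subject A wins overall and in every recipient group — no reversal.

No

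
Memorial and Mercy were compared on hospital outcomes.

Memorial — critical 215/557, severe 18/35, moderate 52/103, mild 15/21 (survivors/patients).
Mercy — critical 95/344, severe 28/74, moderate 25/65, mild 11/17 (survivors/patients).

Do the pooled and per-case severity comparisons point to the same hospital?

Critical: Memorial 215/557 = 38.6%, Mercy 95/344 = 27.6% → Memorial
Severe: Memorial 18/35 = 51.4%, Mercy 28/74 = 37.8% → Memorial
Moderate: Memorial 52/103 = 50.5%, Mercy 25/65 = 38.5% → Memorial
Mild: Memorial 15/21 = 71.4%, Mercy 11/17 = 64.7% → Memorial
Overall: Memorial 300/716 = 41.9%, Mercy 159/500 = 31.8% → Memorial
Memorial wins overall and in every case group — no reversal.

Yes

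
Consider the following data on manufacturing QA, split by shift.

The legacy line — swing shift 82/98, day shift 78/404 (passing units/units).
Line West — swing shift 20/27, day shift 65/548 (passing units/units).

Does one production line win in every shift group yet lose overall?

Swing shift: the legacy line 82/98 = 83.7%, Line West 20/27 = 74.1% → the legacy line
Day shift: the legacy line 78/404 = 19.3%, Line West 65/548 = 11.9% → the legacy line
Overall: the legacy line 160/502 = 31.9%, Line West 85/575 = 14.8% → the legacy line
The legacy line wins overall and in every shift group — no reversal.

No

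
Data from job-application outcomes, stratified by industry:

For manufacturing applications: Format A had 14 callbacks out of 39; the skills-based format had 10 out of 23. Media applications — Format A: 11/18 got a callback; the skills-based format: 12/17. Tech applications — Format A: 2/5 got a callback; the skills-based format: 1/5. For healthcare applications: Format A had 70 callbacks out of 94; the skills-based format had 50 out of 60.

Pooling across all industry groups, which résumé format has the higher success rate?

the skills-based format

Manufacturing: Format A 14/39 = 35.9%, the skills-based format 10/23 = 43.5% → the skills-based format
Media: Format A 11/18 = 61.1%, the skills-based format 12/17 = 70.6% → the skills-based format
Tech: Format A 2/5 = 40.0%, the skills-based format 1/5 = 20.0% → Format A
Healthcare: Format A 70/94 = 74.5%, the skills-based format 50/60 = 83.3% → the skills-based format
Overall: Format A 97/156 = 62.2%, the skills-based format 73/105 = 69.5% → the skills-based format
(Neither sweeps every industry group, but the skills-based format has the higher pooled rate.)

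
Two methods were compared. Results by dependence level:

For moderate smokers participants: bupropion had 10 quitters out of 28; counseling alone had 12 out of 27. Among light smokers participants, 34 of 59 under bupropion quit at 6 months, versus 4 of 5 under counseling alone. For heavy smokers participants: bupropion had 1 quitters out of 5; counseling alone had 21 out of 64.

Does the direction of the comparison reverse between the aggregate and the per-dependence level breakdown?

Yes

Moderate smokers: bupropion 10/28 = 35.7%, counseling alone 12/27 = 44.4% → counseling alone
Light smokers: bupropion 34/59 = 57.6%, counseling alone 4/5 = 80.0% → counseling alone
Heavy smokers: bupropion 1/5 = 20.0%, counseling alone 21/64 = 32.8% → counseling alone
Overall: bupropion 45/92 = 48.9%, counseling alone 37/96 = 38.5% → bupropion
Counseling alone wins each dependence group but bupropion wins overall — the comparison reverses. Counseling alone's participants skew toward heavy smokers, which has a lower base rate.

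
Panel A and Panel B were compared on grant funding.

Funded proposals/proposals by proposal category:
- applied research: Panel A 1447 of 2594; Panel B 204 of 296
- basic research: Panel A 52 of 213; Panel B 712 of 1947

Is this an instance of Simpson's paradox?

Applied research: Panel A 1447/2594 = 55.8%, Panel B 204/296 = 68.9% → Panel B
Basic research: Panel A 52/213 = 24.4%, Panel B 712/1947 = 36.6% → Panel B
Overall: Panel A 1499/2807 = 53.4%, Panel B 916/2243 = 40.8% → Panel A
Panel B wins each proposal group but Panel A wins overall — the comparison reverses. Panel B's proposals skew toward basic research, which has a lower base rate.

Yes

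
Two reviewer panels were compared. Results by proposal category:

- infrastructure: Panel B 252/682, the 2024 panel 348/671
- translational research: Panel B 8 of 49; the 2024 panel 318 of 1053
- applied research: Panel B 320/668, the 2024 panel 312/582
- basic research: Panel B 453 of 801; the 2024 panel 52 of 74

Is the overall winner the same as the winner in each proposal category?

Infrastructure: Panel B 252/682 = 37.0%, the 2024 panel 348/671 = 51.9% → the 2024 panel
Translational research: Panel B 8/49 = 16.3%, the 2024 panel 318/1053 = 30.2% → the 2024 panel
Applied research: Panel B 320/668 = 47.9%, the 2024 panel 312/582 = 53.6% → the 2024 panel
Basic research: Panel B 453/801 = 56.6%, the 2024 panel 52/74 = 70.3% → the 2024 panel
Overall: Panel B 1033/2200 = 47.0%, the 2024 panel 1030/2380 = 43.3% → Panel B
The 2024 panel wins each proposal group but Panel B wins overall — the comparison reverses. The 2024 panel's proposals skew toward translational research, which has a lower base rate.

No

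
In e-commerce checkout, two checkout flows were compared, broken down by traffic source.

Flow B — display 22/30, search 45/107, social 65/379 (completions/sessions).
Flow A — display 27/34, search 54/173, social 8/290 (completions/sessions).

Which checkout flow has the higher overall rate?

Flow B

Display: Flow B 22/30 = 73.3%, Flow A 27/34 = 79.4% → Flow A
Search: Flow B 45/107 = 42.1%, Flow A 54/173 = 31.2% → Flow B
Social: Flow B 65/379 = 17.2%, Flow A 8/290 = 2.8% → Flow B
Overall: Flow B 132/516 = 25.6%, Flow A 89/497 = 17.9% → Flow B
(Neither sweeps every traffic group, but Flow B has the higher pooled rate.)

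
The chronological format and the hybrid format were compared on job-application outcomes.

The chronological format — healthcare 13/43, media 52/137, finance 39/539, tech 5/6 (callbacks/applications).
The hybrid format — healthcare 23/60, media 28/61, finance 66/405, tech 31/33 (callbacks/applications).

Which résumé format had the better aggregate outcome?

Healthcare: the chronological format 13/43 = 30.2%, the hybrid format 23/60 = 38.3% → the hybrid format
Media: the chronological format 52/137 = 38.0%, the hybrid format 28/61 = 45.9% → the hybrid format
Finance: the chronological format 39/539 = 7.2%, the hybrid format 66/405 = 16.3% → the hybrid format
Tech: the chronological format 5/6 = 83.3%, the hybrid format 31/33 = 93.9% → the hybrid format
Overall: the chronological format 109/725 = 15.0%, the hybrid format 148/559 = 26.5% → the hybrid format

the hybrid format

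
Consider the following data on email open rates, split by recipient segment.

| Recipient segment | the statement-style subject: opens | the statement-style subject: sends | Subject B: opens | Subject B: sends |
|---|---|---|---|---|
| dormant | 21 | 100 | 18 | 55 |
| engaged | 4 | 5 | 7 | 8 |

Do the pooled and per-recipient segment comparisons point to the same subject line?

Dormant: the statement-style subject 21/100 = 21.0%, Subject B 18/55 = 32.7% → Subject B
Engaged: the statement-style subject 4/5 = 80.0%, Subject B 7/8 = 87.5% → Subject B
Overall: the statement-style subject 25/105 = 23.8%, Subject B 25/63 = 39.7% → Subject B
Subject B wins overall and in every recipient group — no reversal.

Yes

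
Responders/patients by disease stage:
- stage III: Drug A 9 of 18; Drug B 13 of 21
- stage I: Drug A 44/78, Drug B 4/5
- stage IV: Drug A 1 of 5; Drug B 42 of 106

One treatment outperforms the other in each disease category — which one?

Drug B

Stage III: Drug A 9/18 = 50.0%, Drug B 13/21 = 61.9% → Drug B
Stage I: Drug A 44/78 = 56.4%, Drug B 4/5 = 80.0% → Drug B
Stage IV: Drug A 1/5 = 20.0%, Drug B 42/106 = 39.6% → Drug B
Drug B has the higher rate in all 3 groups.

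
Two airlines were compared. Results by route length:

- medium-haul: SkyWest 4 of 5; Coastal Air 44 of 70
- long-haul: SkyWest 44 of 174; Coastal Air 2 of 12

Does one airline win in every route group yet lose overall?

Yes

Medium-haul: SkyWest 4/5 = 80.0%, Coastal Air 44/70 = 62.9% → SkyWest
Long-haul: SkyWest 44/174 = 25.3%, Coastal Air 2/12 = 16.7% → SkyWest
Overall: SkyWest 48/179 = 26.8%, Coastal Air 46/82 = 56.1% → Coastal Air
SkyWest wins each route group but Coastal Air wins overall — the comparison reverses. SkyWest's flights skew toward long-haul, which has a lower base rate.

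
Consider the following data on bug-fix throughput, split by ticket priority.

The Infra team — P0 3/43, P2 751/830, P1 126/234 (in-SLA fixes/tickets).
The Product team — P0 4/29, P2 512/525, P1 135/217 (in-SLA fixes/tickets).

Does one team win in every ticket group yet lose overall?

No

P0: the Infra team 3/43 = 7.0%, the Product team 4/29 = 13.8% → the Product team
P2: the Infra team 751/830 = 90.5%, the Product team 512/525 = 97.5% → the Product team
P1: the Infra team 126/234 = 53.8%, the Product team 135/217 = 62.2% → the Product team
Overall: the Infra team 880/1107 = 79.5%, the Product team 651/771 = 84.4% → the Product team
The Product team wins overall and in every ticket group — no reversal.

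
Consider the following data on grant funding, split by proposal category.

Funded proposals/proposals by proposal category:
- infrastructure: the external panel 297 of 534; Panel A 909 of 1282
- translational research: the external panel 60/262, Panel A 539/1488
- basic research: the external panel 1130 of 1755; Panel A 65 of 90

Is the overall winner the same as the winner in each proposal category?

Infrastructure: the external panel 297/534 = 55.6%, Panel A 909/1282 = 70.9% → Panel A
Translational research: the external panel 60/262 = 22.9%, Panel A 539/1488 = 36.2% → Panel A
Basic research: the external panel 1130/1755 = 64.4%, Panel A 65/90 = 72.2% → Panel A
Overall: the external panel 1487/2551 = 58.3%, Panel A 1513/2860 = 52.9% → the external panel
Panel A wins each proposal group but the external panel wins overall — the comparison reverses. Panel A's proposals skew toward translational research, which has a lower base rate.

No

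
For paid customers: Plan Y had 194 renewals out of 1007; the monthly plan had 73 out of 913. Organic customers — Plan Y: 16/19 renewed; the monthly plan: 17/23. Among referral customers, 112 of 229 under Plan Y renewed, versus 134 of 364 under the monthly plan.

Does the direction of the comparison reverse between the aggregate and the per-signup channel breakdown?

No

Paid: Plan Y 194/1007 = 19.3%, the monthly plan 73/913 = 8.0% → Plan Y
Organic: Plan Y 16/19 = 84.2%, the monthly plan 17/23 = 73.9% → Plan Y
Referral: Plan Y 112/229 = 48.9%, the monthly plan 134/364 = 36.8% → Plan Y
Overall: Plan Y 322/1255 = 25.7%, the monthly plan 224/1300 = 17.2% → Plan Y
Plan Y wins overall and in every signup group — no reversal.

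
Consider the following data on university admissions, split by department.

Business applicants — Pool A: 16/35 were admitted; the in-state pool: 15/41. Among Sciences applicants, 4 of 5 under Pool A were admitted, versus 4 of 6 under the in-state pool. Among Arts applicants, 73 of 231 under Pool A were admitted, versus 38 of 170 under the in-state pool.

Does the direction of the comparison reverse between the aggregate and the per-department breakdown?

No

Business: Pool A 16/35 = 45.7%, the in-state pool 15/41 = 36.6% → Pool A
Sciences: Pool A 4/5 = 80.0%, the in-state pool 4/6 = 66.7% → Pool A
Arts: Pool A 73/231 = 31.6%, the in-state pool 38/170 = 22.4% → Pool A
Overall: Pool A 93/271 = 34.3%, the in-state pool 57/217 = 26.3% → Pool A
Pool A wins overall and in every department group — no reversal.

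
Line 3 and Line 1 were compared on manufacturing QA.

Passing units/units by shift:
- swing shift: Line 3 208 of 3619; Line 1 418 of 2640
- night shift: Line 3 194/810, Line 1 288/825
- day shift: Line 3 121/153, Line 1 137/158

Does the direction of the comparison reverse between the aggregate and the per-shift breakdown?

No

Swing shift: Line 3 208/3619 = 5.7%, Line 1 418/2640 = 15.8% → Line 1
Night shift: Line 3 194/810 = 24.0%, Line 1 288/825 = 34.9% → Line 1
Day shift: Line 3 121/153 = 79.1%, Line 1 137/158 = 86.7% → Line 1
Overall: Line 3 523/4582 = 11.4%, Line 1 843/3623 = 23.3% → Line 1
Line 1 wins overall and in every shift group — no reversal.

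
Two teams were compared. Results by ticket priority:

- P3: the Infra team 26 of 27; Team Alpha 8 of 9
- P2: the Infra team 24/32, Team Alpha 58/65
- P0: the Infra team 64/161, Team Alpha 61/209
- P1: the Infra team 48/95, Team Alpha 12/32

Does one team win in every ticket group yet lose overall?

P3: the Infra team 26/27 = 96.3%, Team Alpha 8/9 = 88.9% → the Infra team
P2: the Infra team 24/32 = 75.0%, Team Alpha 58/65 = 89.2% → Team Alpha
P0: the Infra team 64/161 = 39.8%, Team Alpha 61/209 = 29.2% → the Infra team
P1: the Infra team 48/95 = 50.5%, Team Alpha 12/32 = 37.5% → the Infra team
Overall: the Infra team 162/315 = 51.4%, Team Alpha 139/315 = 44.1% → the Infra team
Neither sweeps: the Infra team wins 3 of 4 groups, Team Alpha wins 1. The Infra team wins overall but not every group — no Simpson reversal.

No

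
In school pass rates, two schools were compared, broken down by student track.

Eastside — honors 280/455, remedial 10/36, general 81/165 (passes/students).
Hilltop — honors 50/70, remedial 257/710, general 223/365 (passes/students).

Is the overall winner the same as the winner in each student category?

Honors: Eastside 280/455 = 61.5%, Hilltop 50/70 = 71.4% → Hilltop
Remedial: Eastside 10/36 = 27.8%, Hilltop 257/710 = 36.2% → Hilltop
General: Eastside 81/165 = 49.1%, Hilltop 223/365 = 61.1% → Hilltop
Overall: Eastside 371/656 = 56.6%, Hilltop 530/1145 = 46.3% → Eastside
Hilltop wins each student group but Eastside wins overall — the comparison reverses. Hilltop's students skew toward remedial, which has a lower base rate.

No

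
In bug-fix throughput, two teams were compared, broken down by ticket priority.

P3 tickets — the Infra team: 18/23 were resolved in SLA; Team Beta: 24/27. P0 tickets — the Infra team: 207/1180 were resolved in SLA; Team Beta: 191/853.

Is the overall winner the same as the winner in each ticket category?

Yes

P3: the Infra team 18/23 = 78.3%, Team Beta 24/27 = 88.9% → Team Beta
P0: the Infra team 207/1180 = 17.5%, Team Beta 191/853 = 22.4% → Team Beta
Overall: the Infra team 225/1203 = 18.7%, Team Beta 215/880 = 24.4% → Team Beta
Team Beta wins overall and in every ticket group — no reversal.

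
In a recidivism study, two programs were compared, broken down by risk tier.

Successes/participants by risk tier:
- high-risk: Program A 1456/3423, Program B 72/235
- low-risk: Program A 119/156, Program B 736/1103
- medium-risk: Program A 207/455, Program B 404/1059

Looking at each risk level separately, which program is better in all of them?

Program A

High-risk: Program A 1456/3423 = 42.5%, Program B 72/235 = 30.6% → Program A
Low-risk: Program A 119/156 = 76.3%, Program B 736/1103 = 66.7% → Program A
Medium-risk: Program A 207/455 = 45.5%, Program B 404/1059 = 38.1% → Program A
Program A has the higher rate in all 3 groups.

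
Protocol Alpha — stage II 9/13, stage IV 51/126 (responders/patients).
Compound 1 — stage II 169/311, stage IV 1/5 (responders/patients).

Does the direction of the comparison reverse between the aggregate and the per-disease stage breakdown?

Yes

Stage II: Protocol Alpha 9/13 = 69.2%, Compound 1 169/311 = 54.3% → Protocol Alpha
Stage IV: Protocol Alpha 51/126 = 40.5%, Compound 1 1/5 = 20.0% → Protocol Alpha
Overall: Protocol Alpha 60/139 = 43.2%, Compound 1 170/316 = 53.8% → Compound 1
Protocol Alpha wins each disease group but Compound 1 wins overall — the comparison reverses. Protocol Alpha's patients skew toward stage IV, which has a lower base rate.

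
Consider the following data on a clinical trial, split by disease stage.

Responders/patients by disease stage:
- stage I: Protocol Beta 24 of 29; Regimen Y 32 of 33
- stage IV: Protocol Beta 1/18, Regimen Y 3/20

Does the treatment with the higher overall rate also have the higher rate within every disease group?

Stage I: Protocol Beta 24/29 = 82.8%, Regimen Y 32/33 = 97.0% → Regimen Y
Stage IV: Protocol Beta 1/18 = 5.6%, Regimen Y 3/20 = 15.0% → Regimen Y
Overall: Protocol Beta 25/47 = 53.2%, Regimen Y 35/53 = 66.0% → Regimen Y
Regimen Y wins overall and in every disease group — no reversal.

Yes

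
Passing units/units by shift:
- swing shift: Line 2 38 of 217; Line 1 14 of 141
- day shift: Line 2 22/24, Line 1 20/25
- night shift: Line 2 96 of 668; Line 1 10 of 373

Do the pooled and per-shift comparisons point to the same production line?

Swing shift: Line 2 38/217 = 17.5%, Line 1 14/141 = 9.9% → Line 2
Day shift: Line 2 22/24 = 91.7%, Line 1 20/25 = 80.0% → Line 2
Night shift: Line 2 96/668 = 14.4%, Line 1 10/373 = 2.7% → Line 2
Overall: Line 2 156/909 = 17.2%, Line 1 44/539 = 8.2% → Line 2
Line 2 wins overall and in every shift group — no reversal.

Yes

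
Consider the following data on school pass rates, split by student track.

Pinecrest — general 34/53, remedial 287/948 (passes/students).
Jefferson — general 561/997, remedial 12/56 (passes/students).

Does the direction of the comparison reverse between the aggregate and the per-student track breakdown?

Yes

General: Pinecrest 34/53 = 64.2%, Jefferson 561/997 = 56.3% → Pinecrest
Remedial: Pinecrest 287/948 = 30.3%, Jefferson 12/56 = 21.4% → Pinecrest
Overall: Pinecrest 321/1001 = 32.1%, Jefferson 573/1053 = 54.4% → Jefferson
Pinecrest wins each student group but Jefferson wins overall — the comparison reverses. Pinecrest's students skew toward remedial, which has a lower base rate.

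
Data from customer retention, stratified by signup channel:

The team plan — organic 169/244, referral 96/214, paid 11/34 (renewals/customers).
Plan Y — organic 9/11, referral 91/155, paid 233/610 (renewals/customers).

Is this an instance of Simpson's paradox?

Organic: the team plan 169/244 = 69.3%, Plan Y 9/11 = 81.8% → Plan Y
Referral: the team plan 96/214 = 44.9%, Plan Y 91/155 = 58.7% → Plan Y
Paid: the team plan 11/34 = 32.4%, Plan Y 233/610 = 38.2% → Plan Y
Overall: the team plan 276/492 = 56.1%, Plan Y 333/776 = 42.9% → the team plan
Plan Y wins each signup group but the team plan wins overall — the comparison reverses. Plan Y's customers skew toward paid, which has a lower base rate.

Yes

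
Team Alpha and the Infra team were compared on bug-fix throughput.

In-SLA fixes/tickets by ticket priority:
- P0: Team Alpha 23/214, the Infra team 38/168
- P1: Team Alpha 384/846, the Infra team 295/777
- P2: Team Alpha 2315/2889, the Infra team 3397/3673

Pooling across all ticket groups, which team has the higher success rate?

P0: Team Alpha 23/214 = 10.7%, the Infra team 38/168 = 22.6% → the Infra team
P1: Team Alpha 384/846 = 45.4%, the Infra team 295/777 = 38.0% → Team Alpha
P2: Team Alpha 2315/2889 = 80.1%, the Infra team 3397/3673 = 92.5% → the Infra team
Overall: Team Alpha 2722/3949 = 68.9%, the Infra team 3730/4618 = 80.8% → the Infra team
(Neither sweeps every ticket group, but the Infra team has the higher pooled rate.)

the Infra team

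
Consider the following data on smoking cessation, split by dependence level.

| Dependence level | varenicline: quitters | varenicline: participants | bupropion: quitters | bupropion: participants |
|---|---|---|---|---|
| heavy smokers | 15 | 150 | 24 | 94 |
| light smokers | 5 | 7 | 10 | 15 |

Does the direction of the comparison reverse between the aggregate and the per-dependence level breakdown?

No

Heavy smokers: varenicline 15/150 = 10.0%, bupropion 24/94 = 25.5% → bupropion
Light smokers: varenicline 5/7 = 71.4%, bupropion 10/15 = 66.7% → varenicline
Overall: varenicline 20/157 = 12.7%, bupropion 34/109 = 31.2% → bupropion
Neither sweeps: varenicline wins 1 of 2 groups, bupropion wins 1. Bupropion wins overall but not every group — no Simpson reversal.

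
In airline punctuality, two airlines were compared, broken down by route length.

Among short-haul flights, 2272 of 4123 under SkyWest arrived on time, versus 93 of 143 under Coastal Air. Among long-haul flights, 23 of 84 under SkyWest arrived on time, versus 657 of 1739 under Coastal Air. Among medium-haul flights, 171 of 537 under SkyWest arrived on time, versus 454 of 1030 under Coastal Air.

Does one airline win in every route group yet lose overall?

Yes

Short-haul: SkyWest 2272/4123 = 55.1%, Coastal Air 93/143 = 65.0% → Coastal Air
Long-haul: SkyWest 23/84 = 27.4%, Coastal Air 657/1739 = 37.8% → Coastal Air
Medium-haul: SkyWest 171/537 = 31.8%, Coastal Air 454/1030 = 44.1% → Coastal Air
Overall: SkyWest 2466/4744 = 52.0%, Coastal Air 1204/2912 = 41.3% → SkyWest
Coastal Air wins each route group but SkyWest wins overall — the comparison reverses. Coastal Air's flights skew toward long-haul, which has a lower base rate.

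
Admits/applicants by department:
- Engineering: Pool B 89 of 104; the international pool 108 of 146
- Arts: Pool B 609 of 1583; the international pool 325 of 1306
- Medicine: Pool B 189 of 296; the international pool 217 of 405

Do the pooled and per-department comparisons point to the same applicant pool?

Engineering: Pool B 89/104 = 85.6%, the international pool 108/146 = 74.0% → Pool B
Arts: Pool B 609/1583 = 38.5%, the international pool 325/1306 = 24.9% → Pool B
Medicine: Pool B 189/296 = 63.9%, the international pool 217/405 = 53.6% → Pool B
Overall: Pool B 887/1983 = 44.7%, the international pool 650/1857 = 35.0% → Pool B
Pool B wins overall and in every department group — no reversal.

Yes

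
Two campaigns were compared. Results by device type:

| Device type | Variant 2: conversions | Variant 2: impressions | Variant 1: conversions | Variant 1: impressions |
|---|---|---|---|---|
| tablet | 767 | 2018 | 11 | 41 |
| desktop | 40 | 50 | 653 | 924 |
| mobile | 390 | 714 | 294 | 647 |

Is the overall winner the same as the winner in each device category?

No

Tablet: Variant 2 767/2018 = 38.0%, Variant 1 11/41 = 26.8% → Variant 2
Desktop: Variant 2 40/50 = 80.0%, Variant 1 653/924 = 70.7% → Variant 2
Mobile: Variant 2 390/714 = 54.6%, Variant 1 294/647 = 45.4% → Variant 2
Overall: Variant 2 1197/2782 = 43.0%, Variant 1 958/1612 = 59.4% → Variant 1
Variant 2 wins each device group but Variant 1 wins overall — the comparison reverses. Variant 2's impressions skew toward tablet, which has a lower base rate.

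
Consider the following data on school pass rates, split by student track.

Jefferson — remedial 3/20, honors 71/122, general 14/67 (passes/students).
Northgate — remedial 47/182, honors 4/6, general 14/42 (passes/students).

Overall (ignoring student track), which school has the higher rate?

Remedial: Jefferson 3/20 = 15.0%, Northgate 47/182 = 25.8% → Northgate
Honors: Jefferson 71/122 = 58.2%, Northgate 4/6 = 66.7% → Northgate
General: Jefferson 14/67 = 20.9%, Northgate 14/42 = 33.3% → Northgate
Overall: Jefferson 88/209 = 42.1%, Northgate 65/230 = 28.3% → Jefferson
(Northgate wins every student group but Jefferson wins overall — Northgate's students skew toward the low-rate remedial group.)

Jefferson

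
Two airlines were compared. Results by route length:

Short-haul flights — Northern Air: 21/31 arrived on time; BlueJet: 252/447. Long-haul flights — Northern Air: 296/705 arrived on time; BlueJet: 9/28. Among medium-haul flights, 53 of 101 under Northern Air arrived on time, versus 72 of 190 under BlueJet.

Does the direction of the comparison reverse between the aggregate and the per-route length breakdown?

Short-haul: Northern Air 21/31 = 67.7%, BlueJet 252/447 = 56.4% → Northern Air
Long-haul: Northern Air 296/705 = 42.0%, BlueJet 9/28 = 32.1% → Northern Air
Medium-haul: Northern Air 53/101 = 52.5%, BlueJet 72/190 = 37.9% → Northern Air
Overall: Northern Air 370/837 = 44.2%, BlueJet 333/665 = 50.1% → BlueJet
Northern Air wins each route group but BlueJet wins overall — the comparison reverses. Northern Air's flights skew toward long-haul, which has a lower base rate.

Yes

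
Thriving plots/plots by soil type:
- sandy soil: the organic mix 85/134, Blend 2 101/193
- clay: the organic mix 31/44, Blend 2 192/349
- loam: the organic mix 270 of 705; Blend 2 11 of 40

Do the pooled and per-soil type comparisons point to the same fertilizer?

No

Sandy soil: the organic mix 85/134 = 63.4%, Blend 2 101/193 = 52.3% → the organic mix
Clay: the organic mix 31/44 = 70.5%, Blend 2 192/349 = 55.0% → the organic mix
Loam: the organic mix 270/705 = 38.3%, Blend 2 11/40 = 27.5% → the organic mix
Overall: the organic mix 386/883 = 43.7%, Blend 2 304/582 = 52.2% → Blend 2
The organic mix wins each soil group but Blend 2 wins overall — the comparison reverses. The organic mix's plots skew toward loam, which has a lower base rate.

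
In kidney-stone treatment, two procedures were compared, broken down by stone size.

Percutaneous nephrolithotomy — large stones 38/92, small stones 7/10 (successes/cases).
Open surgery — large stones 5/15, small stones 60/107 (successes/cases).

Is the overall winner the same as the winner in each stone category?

Large stones: percutaneous nephrolithotomy 38/92 = 41.3%, open surgery 5/15 = 33.3% → percutaneous nephrolithotomy
Small stones: percutaneous nephrolithotomy 7/10 = 70.0%, open surgery 60/107 = 56.1% → percutaneous nephrolithotomy
Overall: percutaneous nephrolithotomy 45/102 = 44.1%, open surgery 65/122 = 53.3% → open surgery
Percutaneous nephrolithotomy wins each stone group but open surgery wins overall — the comparison reverses. Percutaneous nephrolithotomy's cases skew toward large stones, which has a lower base rate.

No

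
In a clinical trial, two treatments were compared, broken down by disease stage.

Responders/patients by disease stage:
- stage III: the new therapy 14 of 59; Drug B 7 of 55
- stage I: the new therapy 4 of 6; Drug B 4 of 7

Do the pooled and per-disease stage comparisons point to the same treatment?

Yes

Stage III: the new therapy 14/59 = 23.7%, Drug B 7/55 = 12.7% → the new therapy
Stage I: the new therapy 4/6 = 66.7%, Drug B 4/7 = 57.1% → the new therapy
Overall: the new therapy 18/65 = 27.7%, Drug B 11/62 = 17.7% → the new therapy
The new therapy wins overall and in every disease group — no reversal.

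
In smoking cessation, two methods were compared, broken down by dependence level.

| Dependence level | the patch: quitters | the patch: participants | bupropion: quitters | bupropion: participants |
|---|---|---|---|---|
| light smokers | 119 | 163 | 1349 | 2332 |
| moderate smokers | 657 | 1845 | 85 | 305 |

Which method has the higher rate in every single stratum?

Light smokers: the patch 119/163 = 73.0%, bupropion 1349/2332 = 57.8% → the patch
Moderate smokers: the patch 657/1845 = 35.6%, bupropion 85/305 = 27.9% → the patch
The patch has the higher rate in both groups.

the patch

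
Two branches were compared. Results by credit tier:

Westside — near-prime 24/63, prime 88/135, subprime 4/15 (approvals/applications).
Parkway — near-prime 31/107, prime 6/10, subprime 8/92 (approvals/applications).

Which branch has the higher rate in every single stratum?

Near-prime: Westside 24/63 = 38.1%, Parkway 31/107 = 29.0% → Westside
Prime: Westside 88/135 = 65.2%, Parkway 6/10 = 60.0% → Westside
Subprime: Westside 4/15 = 26.7%, Parkway 8/92 = 8.7% → Westside
Westside has the higher rate in all 3 groups.

Westside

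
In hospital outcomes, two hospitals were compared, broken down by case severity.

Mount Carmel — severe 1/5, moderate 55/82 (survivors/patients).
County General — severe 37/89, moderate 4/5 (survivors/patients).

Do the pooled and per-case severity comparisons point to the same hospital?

Severe: Mount Carmel 1/5 = 20.0%, County General 37/89 = 41.6% → County General
Moderate: Mount Carmel 55/82 = 67.1%, County General 4/5 = 80.0% → County General
Overall: Mount Carmel 56/87 = 64.4%, County General 41/94 = 43.6% → Mount Carmel
County General wins each case group but Mount Carmel wins overall — the comparison reverses. County General's patients skew toward severe, which has a lower base rate.

No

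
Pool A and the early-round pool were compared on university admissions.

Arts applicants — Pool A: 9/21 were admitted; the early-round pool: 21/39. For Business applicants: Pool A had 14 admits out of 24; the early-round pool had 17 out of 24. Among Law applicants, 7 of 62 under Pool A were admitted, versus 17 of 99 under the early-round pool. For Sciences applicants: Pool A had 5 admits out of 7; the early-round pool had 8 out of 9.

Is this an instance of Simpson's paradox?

Arts: Pool A 9/21 = 42.9%, the early-round pool 21/39 = 53.8% → the early-round pool
Business: Pool A 14/24 = 58.3%, the early-round pool 17/24 = 70.8% → the early-round pool
Law: Pool A 7/62 = 11.3%, the early-round pool 17/99 = 17.2% → the early-round pool
Sciences: Pool A 5/7 = 71.4%, the early-round pool 8/9 = 88.9% → the early-round pool
Overall: Pool A 35/114 = 30.7%, the early-round pool 63/171 = 36.8% → the early-round pool
The early-round pool wins overall and in every department group — no reversal.

No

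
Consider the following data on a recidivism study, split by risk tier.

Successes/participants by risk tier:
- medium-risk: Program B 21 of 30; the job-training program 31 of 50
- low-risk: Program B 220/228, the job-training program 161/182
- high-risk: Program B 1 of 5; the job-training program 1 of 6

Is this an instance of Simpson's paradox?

Medium-risk: Program B 21/30 = 70.0%, the job-training program 31/50 = 62.0% → Program B
Low-risk: Program B 220/228 = 96.5%, the job-training program 161/182 = 88.5% → Program B
High-risk: Program B 1/5 = 20.0%, the job-training program 1/6 = 16.7% → Program B
Overall: Program B 242/263 = 92.0%, the job-training program 193/238 = 81.1% → Program B
Program B wins overall and in every risk group — no reversal.

No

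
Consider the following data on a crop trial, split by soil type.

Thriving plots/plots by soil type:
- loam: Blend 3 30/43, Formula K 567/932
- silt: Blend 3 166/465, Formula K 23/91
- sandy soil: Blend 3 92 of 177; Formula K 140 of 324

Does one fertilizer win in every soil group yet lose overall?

Loam: Blend 3 30/43 = 69.8%, Formula K 567/932 = 60.8% → Blend 3
Silt: Blend 3 166/465 = 35.7%, Formula K 23/91 = 25.3% → Blend 3
Sandy soil: Blend 3 92/177 = 52.0%, Formula K 140/324 = 43.2% → Blend 3
Overall: Blend 3 288/685 = 42.0%, Formula K 730/1347 = 54.2% → Formula K
Blend 3 wins each soil group but Formula K wins overall — the comparison reverses. Blend 3's plots skew toward silt, which has a lower base rate.

Yes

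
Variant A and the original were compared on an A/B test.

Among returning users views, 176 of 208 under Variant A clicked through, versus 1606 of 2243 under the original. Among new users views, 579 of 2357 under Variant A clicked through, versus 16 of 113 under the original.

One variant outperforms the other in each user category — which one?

Returning users: Variant A 176/208 = 84.6%, the original 1606/2243 = 71.6% → Variant A
New users: Variant A 579/2357 = 24.6%, the original 16/113 = 14.2% → Variant A
Variant A has the higher rate in both groups.

Variant A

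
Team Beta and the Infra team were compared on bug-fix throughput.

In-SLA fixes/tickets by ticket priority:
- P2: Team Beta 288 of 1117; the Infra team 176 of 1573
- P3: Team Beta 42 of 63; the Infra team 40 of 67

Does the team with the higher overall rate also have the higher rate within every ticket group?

Yes

P2: Team Beta 288/1117 = 25.8%, the Infra team 176/1573 = 11.2% → Team Beta
P3: Team Beta 42/63 = 66.7%, the Infra team 40/67 = 59.7% → Team Beta
Overall: Team Beta 330/1180 = 28.0%, the Infra team 216/1640 = 13.2% → Team Beta
Team Beta wins overall and in every ticket group — no reversal.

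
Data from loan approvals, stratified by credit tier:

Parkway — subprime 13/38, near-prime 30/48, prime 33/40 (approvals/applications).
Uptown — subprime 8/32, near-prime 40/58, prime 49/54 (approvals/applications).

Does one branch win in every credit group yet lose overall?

No

Subprime: Parkway 13/38 = 34.2%, Uptown 8/32 = 25.0% → Parkway
Near-prime: Parkway 30/48 = 62.5%, Uptown 40/58 = 69.0% → Uptown
Prime: Parkway 33/40 = 82.5%, Uptown 49/54 = 90.7% → Uptown
Overall: Parkway 76/126 = 60.3%, Uptown 97/144 = 67.4% → Uptown
Neither sweeps: Parkway wins 1 of 3 groups, Uptown wins 2. Uptown wins overall but not every group — no Simpson reversal.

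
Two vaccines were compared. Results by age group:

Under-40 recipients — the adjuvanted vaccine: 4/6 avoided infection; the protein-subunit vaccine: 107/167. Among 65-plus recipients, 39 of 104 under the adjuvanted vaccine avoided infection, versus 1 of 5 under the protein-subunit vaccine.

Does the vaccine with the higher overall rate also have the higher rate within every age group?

Under-40: the adjuvanted vaccine 4/6 = 66.7%, the protein-subunit vaccine 107/167 = 64.1% → the adjuvanted vaccine
65-plus: the adjuvanted vaccine 39/104 = 37.5%, the protein-subunit vaccine 1/5 = 20.0% → the adjuvanted vaccine
Overall: the adjuvanted vaccine 43/110 = 39.1%, the protein-subunit vaccine 108/172 = 62.8% → the protein-subunit vaccine
The adjuvanted vaccine wins each age group but the protein-subunit vaccine wins overall — the comparison reverses. The adjuvanted vaccine's recipients skew toward 65-plus, which has a lower base rate.

No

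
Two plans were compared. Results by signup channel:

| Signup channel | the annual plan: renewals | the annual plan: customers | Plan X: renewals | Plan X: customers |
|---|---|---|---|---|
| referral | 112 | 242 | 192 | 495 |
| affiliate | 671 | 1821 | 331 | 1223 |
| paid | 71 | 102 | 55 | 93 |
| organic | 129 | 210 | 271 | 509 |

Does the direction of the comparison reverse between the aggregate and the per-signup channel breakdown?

No

Referral: the annual plan 112/242 = 46.3%, Plan X 192/495 = 38.8% → the annual plan
Affiliate: the annual plan 671/1821 = 36.8%, Plan X 331/1223 = 27.1% → the annual plan
Paid: the annual plan 71/102 = 69.6%, Plan X 55/93 = 59.1% → the annual plan
Organic: the annual plan 129/210 = 61.4%, Plan X 271/509 = 53.2% → the annual plan
Overall: the annual plan 983/2375 = 41.4%, Plan X 849/2320 = 36.6% → the annual plan
The annual plan wins overall and in every signup group — no reversal.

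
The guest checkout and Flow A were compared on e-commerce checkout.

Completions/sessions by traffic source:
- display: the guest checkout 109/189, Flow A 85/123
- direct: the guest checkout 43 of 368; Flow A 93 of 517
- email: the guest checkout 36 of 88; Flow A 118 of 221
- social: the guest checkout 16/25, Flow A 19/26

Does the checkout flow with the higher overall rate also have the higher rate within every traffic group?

Display: the guest checkout 109/189 = 57.7%, Flow A 85/123 = 69.1% → Flow A
Direct: the guest checkout 43/368 = 11.7%, Flow A 93/517 = 18.0% → Flow A
Email: the guest checkout 36/88 = 40.9%, Flow A 118/221 = 53.4% → Flow A
Social: the guest checkout 16/25 = 64.0%, Flow A 19/26 = 73.1% → Flow A
Overall: the guest checkout 204/670 = 30.4%, Flow A 315/887 = 35.5% → Flow A
Flow A wins overall and in every traffic group — no reversal.

Yes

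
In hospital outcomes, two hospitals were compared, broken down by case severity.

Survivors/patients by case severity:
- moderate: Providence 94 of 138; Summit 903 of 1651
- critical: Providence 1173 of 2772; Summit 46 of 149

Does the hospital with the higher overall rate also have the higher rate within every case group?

No

Moderate: Providence 94/138 = 68.1%, Summit 903/1651 = 54.7% → Providence
Critical: Providence 1173/2772 = 42.3%, Summit 46/149 = 30.9% → Providence
Overall: Providence 1267/2910 = 43.5%, Summit 949/1800 = 52.7% → Summit
Providence wins each case group but Summit wins overall — the comparison reverses. Providence's patients skew toward critical, which has a lower base rate.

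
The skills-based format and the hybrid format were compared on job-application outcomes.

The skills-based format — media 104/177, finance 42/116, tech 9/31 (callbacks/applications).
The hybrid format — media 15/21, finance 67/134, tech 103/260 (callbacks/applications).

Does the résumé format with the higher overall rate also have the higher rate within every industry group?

Media: the skills-based format 104/177 = 58.8%, the hybrid format 15/21 = 71.4% → the hybrid format
Finance: the skills-based format 42/116 = 36.2%, the hybrid format 67/134 = 50.0% → the hybrid format
Tech: the skills-based format 9/31 = 29.0%, the hybrid format 103/260 = 39.6% → the hybrid format
Overall: the skills-based format 155/324 = 47.8%, the hybrid format 185/415 = 44.6% → the skills-based format
The hybrid format wins each industry group but the skills-based format wins overall — the comparison reverses. The hybrid format's applications skew toward tech, which has a lower base rate.

No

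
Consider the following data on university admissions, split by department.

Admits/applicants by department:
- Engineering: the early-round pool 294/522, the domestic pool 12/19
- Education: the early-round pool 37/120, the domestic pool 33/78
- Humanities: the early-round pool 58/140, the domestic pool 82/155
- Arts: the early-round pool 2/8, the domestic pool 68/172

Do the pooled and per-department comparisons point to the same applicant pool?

No

Engineering: the early-round pool 294/522 = 56.3%, the domestic pool 12/19 = 63.2% → the domestic pool
Education: the early-round pool 37/120 = 30.8%, the domestic pool 33/78 = 42.3% → the domestic pool
Humanities: the early-round pool 58/140 = 41.4%, the domestic pool 82/155 = 52.9% → the domestic pool
Arts: the early-round pool 2/8 = 25.0%, the domestic pool 68/172 = 39.5% → the domestic pool
Overall: the early-round pool 391/790 = 49.5%, the domestic pool 195/424 = 46.0% → the early-round pool
The domestic pool wins each department group but the early-round pool wins overall — the comparison reverses. The domestic pool's applicants skew toward Arts, which has a lower base rate.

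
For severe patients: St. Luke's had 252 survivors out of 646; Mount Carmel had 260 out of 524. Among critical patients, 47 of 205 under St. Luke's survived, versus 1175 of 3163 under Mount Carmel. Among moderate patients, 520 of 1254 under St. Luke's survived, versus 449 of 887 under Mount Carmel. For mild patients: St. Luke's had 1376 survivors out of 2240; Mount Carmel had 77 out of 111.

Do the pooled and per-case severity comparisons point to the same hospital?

Severe: St. Luke's 252/646 = 39.0%, Mount Carmel 260/524 = 49.6% → Mount Carmel
Critical: St. Luke's 47/205 = 22.9%, Mount Carmel 1175/3163 = 37.1% → Mount Carmel
Moderate: St. Luke's 520/1254 = 41.5%, Mount Carmel 449/887 = 50.6% → Mount Carmel
Mild: St. Luke's 1376/2240 = 61.4%, Mount Carmel 77/111 = 69.4% → Mount Carmel
Overall: St. Luke's 2195/4345 = 50.5%, Mount Carmel 1961/4685 = 41.9% → St. Luke's
Mount Carmel wins each case group but St. Luke's wins overall — the comparison reverses. Mount Carmel's patients skew toward critical, which has a lower base rate.

No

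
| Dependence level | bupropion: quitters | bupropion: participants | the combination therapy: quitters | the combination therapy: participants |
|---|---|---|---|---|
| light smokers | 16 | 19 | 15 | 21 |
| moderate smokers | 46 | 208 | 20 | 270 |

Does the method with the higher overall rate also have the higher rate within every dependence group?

Light smokers: bupropion 16/19 = 84.2%, the combination therapy 15/21 = 71.4% → bupropion
Moderate smokers: bupropion 46/208 = 22.1%, the combination therapy 20/270 = 7.4% → bupropion
Overall: bupropion 62/227 = 27.3%, the combination therapy 35/291 = 12.0% → bupropion
Bupropion wins overall and in every dependence group — no reversal.

Yes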